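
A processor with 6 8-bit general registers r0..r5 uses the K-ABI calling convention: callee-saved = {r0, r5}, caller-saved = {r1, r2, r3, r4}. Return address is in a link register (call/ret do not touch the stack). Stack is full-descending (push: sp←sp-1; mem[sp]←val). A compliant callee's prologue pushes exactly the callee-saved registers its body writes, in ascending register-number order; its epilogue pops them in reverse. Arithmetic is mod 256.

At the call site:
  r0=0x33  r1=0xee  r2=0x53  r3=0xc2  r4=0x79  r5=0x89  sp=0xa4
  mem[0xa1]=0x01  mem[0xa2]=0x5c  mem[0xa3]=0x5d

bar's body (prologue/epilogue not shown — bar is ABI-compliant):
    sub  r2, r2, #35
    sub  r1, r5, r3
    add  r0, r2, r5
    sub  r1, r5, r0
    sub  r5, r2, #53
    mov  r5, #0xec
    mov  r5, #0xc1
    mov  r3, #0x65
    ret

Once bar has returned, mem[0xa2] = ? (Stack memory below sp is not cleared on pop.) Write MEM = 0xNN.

prologue: push r0 -> mem[0xa3]=0x33, sp=0xa3
prologue: push r5 -> mem[0xa2]=0x89, sp=0xa2
body[0] sub  r2, r2, #35 -> r2=0x30
body[1] sub  r1, r5, r3 -> r1=0xc7
body[2] add  r0, r2, r5 -> r0=0xb9
body[3] sub  r1, r5, r0 -> r1=0xd0
body[4] sub  r5, r2, #53 -> r5=0xfb
body[5] mov  r5, #0xec -> r5=0xec
body[6] mov  r5, #0xc1 -> r5=0xc1
body[7] mov  r3, #0x65 -> r3=0x65
epilogue: pop r5=0x89, sp=0xa3
epilogue: pop r0=0x33, sp=0xa4
prologue pushed ['r0', 'r5'] at ['0xa3', '0xa2']

MEM = 0x89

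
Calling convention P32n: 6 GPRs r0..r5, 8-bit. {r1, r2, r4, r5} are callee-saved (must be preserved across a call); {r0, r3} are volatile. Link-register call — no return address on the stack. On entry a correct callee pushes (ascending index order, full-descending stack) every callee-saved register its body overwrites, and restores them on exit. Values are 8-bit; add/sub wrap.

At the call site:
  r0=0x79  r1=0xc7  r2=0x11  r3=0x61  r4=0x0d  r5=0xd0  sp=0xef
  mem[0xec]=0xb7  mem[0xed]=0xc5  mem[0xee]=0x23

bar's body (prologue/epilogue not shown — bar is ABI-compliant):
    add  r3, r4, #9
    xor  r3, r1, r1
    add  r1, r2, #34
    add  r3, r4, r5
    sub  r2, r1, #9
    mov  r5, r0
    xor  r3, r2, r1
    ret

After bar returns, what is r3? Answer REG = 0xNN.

REG = 0x19

prologue: push r1 → mem[0xee]=0xc7, sp=0xee
prologue: push r2 → mem[0xed]=0x11, sp=0xed
prologue: push r5 → mem[0xec]=0xd0, sp=0xec
body[0] add  r3, r4, #9 → r3=0x16
body[1] xor  r3, r1, r1 → r3=0x00
body[2] add  r1, r2, #34 → r1=0x33
body[3] add  r3, r4, r5 → r3=0xdd
body[4] sub  r2, r1, #9 → r2=0x2a
body[5] mov  r5, r0 → r5=0x79
body[6] xor  r3, r2, r1 → r3=0x19
epilogue: pop r5=0xd0, sp=0xed
epilogue: pop r2=0x11, sp=0xee
epilogue: pop r1=0xc7, sp=0xef
r3 is caller-saved → body value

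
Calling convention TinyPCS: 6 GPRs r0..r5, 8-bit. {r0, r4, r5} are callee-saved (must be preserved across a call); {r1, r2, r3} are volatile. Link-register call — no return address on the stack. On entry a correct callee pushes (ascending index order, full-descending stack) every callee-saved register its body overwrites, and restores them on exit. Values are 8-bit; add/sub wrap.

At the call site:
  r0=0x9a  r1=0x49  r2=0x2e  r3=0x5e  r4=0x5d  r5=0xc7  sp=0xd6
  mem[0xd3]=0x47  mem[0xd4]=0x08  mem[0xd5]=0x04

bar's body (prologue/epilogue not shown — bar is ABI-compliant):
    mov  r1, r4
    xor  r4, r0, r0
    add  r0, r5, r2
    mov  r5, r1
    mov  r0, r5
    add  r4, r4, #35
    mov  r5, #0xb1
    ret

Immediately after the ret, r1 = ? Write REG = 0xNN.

prologue: push r0 → mem[0xd5]=0x9a, sp=0xd5
prologue: push r4 → mem[0xd4]=0x5d, sp=0xd4
prologue: push r5 → mem[0xd3]=0xc7, sp=0xd3
body[0] mov  r1, r4 → r1=0x5d
body[1] xor  r4, r0, r0 → r4=0x00
body[2] add  r0, r5, r2 → r0=0xf5
body[3] mov  r5, r1 → r5=0x5d
body[4] mov  r0, r5 → r0=0x5d
body[5] add  r4, r4, #35 → r4=0x23
body[6] mov  r5, #0xb1 → r5=0xb1
epilogue: pop r5=0xc7, sp=0xd4
epilogue: pop r4=0x5d, sp=0xd5
epilogue: pop r0=0x9a, sp=0xd6
r1 is caller-saved → body value

REG = 0x5d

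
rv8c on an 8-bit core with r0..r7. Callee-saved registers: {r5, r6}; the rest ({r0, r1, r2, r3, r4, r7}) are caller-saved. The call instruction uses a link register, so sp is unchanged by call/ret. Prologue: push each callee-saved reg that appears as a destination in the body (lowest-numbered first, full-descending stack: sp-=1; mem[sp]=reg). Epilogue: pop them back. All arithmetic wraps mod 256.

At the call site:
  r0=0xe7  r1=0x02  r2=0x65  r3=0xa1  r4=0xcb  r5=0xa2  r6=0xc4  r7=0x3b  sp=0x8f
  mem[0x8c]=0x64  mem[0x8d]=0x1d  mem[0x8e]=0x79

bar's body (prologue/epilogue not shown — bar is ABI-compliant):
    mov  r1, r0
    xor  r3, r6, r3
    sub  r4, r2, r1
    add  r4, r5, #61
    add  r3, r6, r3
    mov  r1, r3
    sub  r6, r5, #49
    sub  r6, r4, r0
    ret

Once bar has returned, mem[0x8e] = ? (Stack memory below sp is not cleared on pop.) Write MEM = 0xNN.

prologue: push r6 → mem[0x8e]=0xc4, sp=0x8e
body[0] mov  r1, r0 → r1=0xe7
body[1] xor  r3, r6, r3 → r3=0x65
body[2] sub  r4, r2, r1 → r4=0x7e
body[3] add  r4, r5, #61 → r4=0xdf
body[4] add  r3, r6, r3 → r3=0x29
body[5] mov  r1, r3 → r1=0x29
body[6] sub  r6, r5, #49 → r6=0x71
body[7] sub  r6, r4, r0 → r6=0xf8
epilogue: pop r6=0xc4, sp=0x8f
prologue pushed ['r6'] at ['0x8e']

MEM = 0xc4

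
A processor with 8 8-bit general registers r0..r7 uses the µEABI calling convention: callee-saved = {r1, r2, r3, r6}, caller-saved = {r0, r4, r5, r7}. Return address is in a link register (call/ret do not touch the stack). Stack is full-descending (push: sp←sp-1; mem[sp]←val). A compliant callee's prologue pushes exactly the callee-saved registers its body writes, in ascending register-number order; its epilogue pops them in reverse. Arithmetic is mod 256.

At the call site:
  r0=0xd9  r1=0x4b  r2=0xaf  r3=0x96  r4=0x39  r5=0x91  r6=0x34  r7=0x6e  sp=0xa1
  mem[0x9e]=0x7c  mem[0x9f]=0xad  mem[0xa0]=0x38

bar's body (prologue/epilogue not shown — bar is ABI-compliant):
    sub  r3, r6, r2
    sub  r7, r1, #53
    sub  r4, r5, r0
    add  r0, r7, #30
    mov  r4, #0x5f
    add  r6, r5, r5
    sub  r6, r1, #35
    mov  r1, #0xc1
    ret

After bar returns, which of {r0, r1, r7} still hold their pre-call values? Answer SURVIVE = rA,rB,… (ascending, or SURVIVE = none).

SURVIVE = r1

prologue: push r1 -> mem[0xa0]=0x4b, sp=0xa0
prologue: push r3 -> mem[0x9f]=0x96, sp=0x9f
prologue: push r6 -> mem[0x9e]=0x34, sp=0x9e
body[0] sub  r3, r6, r2 -> r3=0x85
body[1] sub  r7, r1, #53 -> r7=0x16
body[2] sub  r4, r5, r0 -> r4=0xb8
body[3] add  r0, r7, #30 -> r0=0x34
body[4] mov  r4, #0x5f -> r4=0x5f
body[5] add  r6, r5, r5 -> r6=0x22
body[6] sub  r6, r1, #35 -> r6=0x28
body[7] mov  r1, #0xc1 -> r1=0xc1
epilogue: pop r6=0x34, sp=0x9f
epilogue: pop r3=0x96, sp=0xa0
epilogue: pop r1=0x4b, sp=0xa1
r0: caller-saved, written=True
r1: callee-saved, written=True
r7: caller-saved, written=True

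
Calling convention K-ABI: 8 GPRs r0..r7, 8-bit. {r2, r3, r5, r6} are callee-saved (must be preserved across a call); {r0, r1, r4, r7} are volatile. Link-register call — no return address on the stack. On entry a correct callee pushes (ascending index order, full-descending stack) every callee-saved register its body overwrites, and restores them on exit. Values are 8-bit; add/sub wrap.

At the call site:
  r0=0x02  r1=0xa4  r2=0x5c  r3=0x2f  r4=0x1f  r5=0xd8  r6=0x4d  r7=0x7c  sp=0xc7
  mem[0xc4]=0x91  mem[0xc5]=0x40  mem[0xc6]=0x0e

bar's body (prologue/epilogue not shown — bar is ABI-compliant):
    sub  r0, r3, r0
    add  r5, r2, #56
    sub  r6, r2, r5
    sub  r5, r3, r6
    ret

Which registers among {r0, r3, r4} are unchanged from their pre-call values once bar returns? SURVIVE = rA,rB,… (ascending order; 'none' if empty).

SURVIVE = r3,r4

prologue: push r5 -> mem[0xc6]=0xd8, sp=0xc6
prologue: push r6 -> mem[0xc5]=0x4d, sp=0xc5
body[0] sub  r0, r3, r0 -> r0=0x2d
body[1] add  r5, r2, #56 -> r5=0x94
body[2] sub  r6, r2, r5 -> r6=0xc8
body[3] sub  r5, r3, r6 -> r5=0x67
epilogue: pop r6=0x4d, sp=0xc6
epilogue: pop r5=0xd8, sp=0xc7
r0: caller-saved, written=True
r3: callee-saved, written=False
r4: caller-saved, written=False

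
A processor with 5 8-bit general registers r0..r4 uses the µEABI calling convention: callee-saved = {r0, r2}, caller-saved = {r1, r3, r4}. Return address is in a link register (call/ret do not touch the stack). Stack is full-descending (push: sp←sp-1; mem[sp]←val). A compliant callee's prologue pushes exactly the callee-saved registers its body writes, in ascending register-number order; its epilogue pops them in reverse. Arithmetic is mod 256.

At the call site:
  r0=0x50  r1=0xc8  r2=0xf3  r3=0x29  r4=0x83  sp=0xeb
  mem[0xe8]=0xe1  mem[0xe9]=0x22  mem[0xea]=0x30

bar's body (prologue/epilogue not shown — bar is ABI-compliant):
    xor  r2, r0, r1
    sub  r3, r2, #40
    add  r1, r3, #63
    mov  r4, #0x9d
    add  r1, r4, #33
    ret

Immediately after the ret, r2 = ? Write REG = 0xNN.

REG = 0xf3

prologue: push r2 -> mem[0xea]=0xf3, sp=0xea
body[0] xor  r2, r0, r1 -> r2=0x98
body[1] sub  r3, r2, #40 -> r3=0x70
body[2] add  r1, r3, #63 -> r1=0xaf
body[3] mov  r4, #0x9d -> r4=0x9d
body[4] add  r1, r4, #33 -> r1=0xbe
epilogue: pop r2=0xf3, sp=0xeb
r2 is callee-saved -> restored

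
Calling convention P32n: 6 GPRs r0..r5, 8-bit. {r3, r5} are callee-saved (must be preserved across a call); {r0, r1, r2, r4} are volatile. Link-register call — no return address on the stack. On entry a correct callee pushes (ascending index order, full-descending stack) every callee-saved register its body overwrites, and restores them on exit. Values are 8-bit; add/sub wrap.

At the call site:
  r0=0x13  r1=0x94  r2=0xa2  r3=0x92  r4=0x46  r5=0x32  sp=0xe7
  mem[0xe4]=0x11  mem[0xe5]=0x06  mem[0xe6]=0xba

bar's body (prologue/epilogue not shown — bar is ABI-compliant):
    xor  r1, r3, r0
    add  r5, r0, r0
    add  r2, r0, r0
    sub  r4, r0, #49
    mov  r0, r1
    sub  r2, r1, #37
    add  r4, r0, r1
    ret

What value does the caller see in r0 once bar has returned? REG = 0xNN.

REG = 0x81

prologue: push r5 -> mem[0xe6]=0x32, sp=0xe6
body[0] xor  r1, r3, r0 -> r1=0x81
body[1] add  r5, r0, r0 -> r5=0x26
body[2] add  r2, r0, r0 -> r2=0x26
body[3] sub  r4, r0, #49 -> r4=0xe2
body[4] mov  r0, r1 -> r0=0x81
body[5] sub  r2, r1, #37 -> r2=0x5c
body[6] add  r4, r0, r1 -> r4=0x02
epilogue: pop r5=0x32, sp=0xe7
r0 is caller-saved -> body value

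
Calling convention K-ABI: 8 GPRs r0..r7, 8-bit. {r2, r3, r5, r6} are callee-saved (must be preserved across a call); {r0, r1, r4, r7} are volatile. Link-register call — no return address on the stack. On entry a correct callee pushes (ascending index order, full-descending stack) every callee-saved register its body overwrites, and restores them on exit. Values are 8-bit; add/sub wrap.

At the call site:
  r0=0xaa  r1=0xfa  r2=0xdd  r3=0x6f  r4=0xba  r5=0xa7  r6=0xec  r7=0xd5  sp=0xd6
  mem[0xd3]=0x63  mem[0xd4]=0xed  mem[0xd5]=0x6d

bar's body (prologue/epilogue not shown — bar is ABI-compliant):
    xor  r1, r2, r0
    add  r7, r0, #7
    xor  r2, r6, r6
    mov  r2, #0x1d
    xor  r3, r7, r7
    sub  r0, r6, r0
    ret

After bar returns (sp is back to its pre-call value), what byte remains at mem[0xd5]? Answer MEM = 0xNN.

MEM = 0xdd

prologue: push r2 -> mem[0xd5]=0xdd, sp=0xd5
prologue: push r3 -> mem[0xd4]=0x6f, sp=0xd4
body[0] xor  r1, r2, r0 -> r1=0x77
body[1] add  r7, r0, #7 -> r7=0xb1
body[2] xor  r2, r6, r6 -> r2=0x00
body[3] mov  r2, #0x1d -> r2=0x1d
body[4] xor  r3, r7, r7 -> r3=0x00
body[5] sub  r0, r6, r0 -> r0=0x42
epilogue: pop r3=0x6f, sp=0xd5
epilogue: pop r2=0xdd, sp=0xd6
prologue pushed ['r2', 'r3'] at ['0xd5', '0xd4']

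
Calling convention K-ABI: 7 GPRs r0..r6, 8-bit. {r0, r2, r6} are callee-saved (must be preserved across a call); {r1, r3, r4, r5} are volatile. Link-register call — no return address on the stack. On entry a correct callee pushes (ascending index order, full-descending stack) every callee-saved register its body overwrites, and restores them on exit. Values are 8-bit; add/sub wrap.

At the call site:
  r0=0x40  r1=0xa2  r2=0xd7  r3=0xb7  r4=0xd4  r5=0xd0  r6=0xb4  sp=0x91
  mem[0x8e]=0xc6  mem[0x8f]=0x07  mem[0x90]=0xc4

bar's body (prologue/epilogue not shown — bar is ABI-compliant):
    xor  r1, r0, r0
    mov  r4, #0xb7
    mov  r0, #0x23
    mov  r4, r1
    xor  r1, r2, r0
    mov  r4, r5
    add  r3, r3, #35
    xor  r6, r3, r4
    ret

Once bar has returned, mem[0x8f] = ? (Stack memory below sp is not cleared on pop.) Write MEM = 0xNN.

prologue: push r0 -> mem[0x90]=0x40, sp=0x90
prologue: push r6 -> mem[0x8f]=0xb4, sp=0x8f
body[0] xor  r1, r0, r0 -> r1=0x00
body[1] mov  r4, #0xb7 -> r4=0xb7
body[2] mov  r0, #0x23 -> r0=0x23
body[3] mov  r4, r1 -> r4=0x00
body[4] xor  r1, r2, r0 -> r1=0xf4
body[5] mov  r4, r5 -> r4=0xd0
body[6] add  r3, r3, #35 -> r3=0xda
body[7] xor  r6, r3, r4 -> r6=0x0a
epilogue: pop r6=0xb4, sp=0x90
epilogue: pop r0=0x40, sp=0x91
prologue pushed ['r0', 'r6'] at ['0x90', '0x8f']

MEM = 0xb4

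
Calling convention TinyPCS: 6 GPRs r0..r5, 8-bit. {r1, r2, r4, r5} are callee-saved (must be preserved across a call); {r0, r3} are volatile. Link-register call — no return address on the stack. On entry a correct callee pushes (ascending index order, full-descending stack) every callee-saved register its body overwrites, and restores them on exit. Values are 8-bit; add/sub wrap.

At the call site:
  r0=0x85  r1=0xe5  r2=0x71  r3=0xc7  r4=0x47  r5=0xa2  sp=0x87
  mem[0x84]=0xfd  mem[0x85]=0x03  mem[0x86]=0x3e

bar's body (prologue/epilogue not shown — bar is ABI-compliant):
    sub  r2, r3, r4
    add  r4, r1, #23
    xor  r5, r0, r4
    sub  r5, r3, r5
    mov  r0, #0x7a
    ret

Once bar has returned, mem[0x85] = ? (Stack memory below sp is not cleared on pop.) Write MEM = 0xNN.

prologue: push r2 → mem[0x86]=0x71, sp=0x86
prologue: push r4 → mem[0x85]=0x47, sp=0x85
prologue: push r5 → mem[0x84]=0xa2, sp=0x84
body[0] sub  r2, r3, r4 → r2=0x80
body[1] add  r4, r1, #23 → r4=0xfc
body[2] xor  r5, r0, r4 → r5=0x79
body[3] sub  r5, r3, r5 → r5=0x4e
body[4] mov  r0, #0x7a → r0=0x7a
epilogue: pop r5=0xa2, sp=0x85
epilogue: pop r4=0x47, sp=0x86
epilogue: pop r2=0x71, sp=0x87
prologue pushed ['r2', 'r4', 'r5'] at ['0x86', '0x85', '0x84']

MEM = 0x47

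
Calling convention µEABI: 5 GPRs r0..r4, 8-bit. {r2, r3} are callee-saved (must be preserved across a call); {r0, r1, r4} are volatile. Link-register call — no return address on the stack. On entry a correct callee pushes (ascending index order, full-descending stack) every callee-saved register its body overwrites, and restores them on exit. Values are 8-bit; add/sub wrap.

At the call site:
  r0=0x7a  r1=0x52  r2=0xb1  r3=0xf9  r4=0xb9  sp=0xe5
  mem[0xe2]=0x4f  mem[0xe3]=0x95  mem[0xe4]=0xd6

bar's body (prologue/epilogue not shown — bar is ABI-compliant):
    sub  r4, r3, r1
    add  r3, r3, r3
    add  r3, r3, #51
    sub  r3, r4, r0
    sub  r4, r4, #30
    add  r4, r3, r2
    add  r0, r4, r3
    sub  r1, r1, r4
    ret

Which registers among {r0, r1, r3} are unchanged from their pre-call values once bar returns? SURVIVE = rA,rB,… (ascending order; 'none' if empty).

prologue: push r3 -> mem[0xe4]=0xf9, sp=0xe4
body[0] sub  r4, r3, r1 -> r4=0xa7
body[1] add  r3, r3, r3 -> r3=0xf2
body[2] add  r3, r3, #51 -> r3=0x25
body[3] sub  r3, r4, r0 -> r3=0x2d
body[4] sub  r4, r4, #30 -> r4=0x89
body[5] add  r4, r3, r2 -> r4=0xde
body[6] add  r0, r4, r3 -> r0=0x0b
body[7] sub  r1, r1, r4 -> r1=0x74
epilogue: pop r3=0xf9, sp=0xe5
r0: caller-saved, written=True
r1: caller-saved, written=True
r3: callee-saved, written=True

SURVIVE = r3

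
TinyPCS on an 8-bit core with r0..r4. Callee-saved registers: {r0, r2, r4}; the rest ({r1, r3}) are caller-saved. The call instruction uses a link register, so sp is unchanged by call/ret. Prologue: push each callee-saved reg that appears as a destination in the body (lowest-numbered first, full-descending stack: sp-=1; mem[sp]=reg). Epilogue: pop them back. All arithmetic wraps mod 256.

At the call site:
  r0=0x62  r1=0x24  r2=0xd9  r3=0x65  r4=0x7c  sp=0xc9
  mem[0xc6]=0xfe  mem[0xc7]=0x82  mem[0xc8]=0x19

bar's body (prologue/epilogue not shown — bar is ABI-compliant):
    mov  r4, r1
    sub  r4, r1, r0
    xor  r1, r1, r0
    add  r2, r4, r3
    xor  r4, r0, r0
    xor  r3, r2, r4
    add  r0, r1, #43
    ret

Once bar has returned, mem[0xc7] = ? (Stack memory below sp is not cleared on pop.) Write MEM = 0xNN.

MEM = 0xd9

prologue: push r0 → mem[0xc8]=0x62, sp=0xc8
prologue: push r2 → mem[0xc7]=0xd9, sp=0xc7
prologue: push r4 → mem[0xc6]=0x7c, sp=0xc6
body[0] mov  r4, r1 → r4=0x24
body[1] sub  r4, r1, r0 → r4=0xc2
body[2] xor  r1, r1, r0 → r1=0x46
body[3] add  r2, r4, r3 → r2=0x27
body[4] xor  r4, r0, r0 → r4=0x00
body[5] xor  r3, r2, r4 → r3=0x27
body[6] add  r0, r1, #43 → r0=0x71
epilogue: pop r4=0x7c, sp=0xc7
epilogue: pop r2=0xd9, sp=0xc8
epilogue: pop r0=0x62, sp=0xc9
prologue pushed ['r0', 'r2', 'r4'] at ['0xc8', '0xc7', '0xc6']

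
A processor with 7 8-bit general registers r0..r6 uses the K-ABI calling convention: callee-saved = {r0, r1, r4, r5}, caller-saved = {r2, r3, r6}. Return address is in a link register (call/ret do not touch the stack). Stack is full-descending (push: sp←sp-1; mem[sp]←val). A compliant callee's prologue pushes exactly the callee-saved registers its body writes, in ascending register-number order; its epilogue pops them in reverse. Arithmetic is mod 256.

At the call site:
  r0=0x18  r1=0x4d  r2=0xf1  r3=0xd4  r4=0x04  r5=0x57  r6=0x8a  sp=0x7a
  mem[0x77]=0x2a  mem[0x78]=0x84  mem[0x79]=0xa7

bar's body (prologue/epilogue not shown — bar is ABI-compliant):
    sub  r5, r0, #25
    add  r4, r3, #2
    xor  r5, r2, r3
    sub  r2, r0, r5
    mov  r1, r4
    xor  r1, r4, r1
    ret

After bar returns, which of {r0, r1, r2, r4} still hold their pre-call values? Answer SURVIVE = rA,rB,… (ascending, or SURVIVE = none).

prologue: push r1 -> mem[0x79]=0x4d, sp=0x79
prologue: push r4 -> mem[0x78]=0x04, sp=0x78
prologue: push r5 -> mem[0x77]=0x57, sp=0x77
body[0] sub  r5, r0, #25 -> r5=0xff
body[1] add  r4, r3, #2 -> r4=0xd6
body[2] xor  r5, r2, r3 -> r5=0x25
body[3] sub  r2, r0, r5 -> r2=0xf3
body[4] mov  r1, r4 -> r1=0xd6
body[5] xor  r1, r4, r1 -> r1=0x00
epilogue: pop r5=0x57, sp=0x78
epilogue: pop r4=0x04, sp=0x79
epilogue: pop r1=0x4d, sp=0x7a
r0: callee-saved, written=False
r1: callee-saved, written=True
r2: caller-saved, written=True
r4: callee-saved, written=True

SURVIVE = r0,r1,r4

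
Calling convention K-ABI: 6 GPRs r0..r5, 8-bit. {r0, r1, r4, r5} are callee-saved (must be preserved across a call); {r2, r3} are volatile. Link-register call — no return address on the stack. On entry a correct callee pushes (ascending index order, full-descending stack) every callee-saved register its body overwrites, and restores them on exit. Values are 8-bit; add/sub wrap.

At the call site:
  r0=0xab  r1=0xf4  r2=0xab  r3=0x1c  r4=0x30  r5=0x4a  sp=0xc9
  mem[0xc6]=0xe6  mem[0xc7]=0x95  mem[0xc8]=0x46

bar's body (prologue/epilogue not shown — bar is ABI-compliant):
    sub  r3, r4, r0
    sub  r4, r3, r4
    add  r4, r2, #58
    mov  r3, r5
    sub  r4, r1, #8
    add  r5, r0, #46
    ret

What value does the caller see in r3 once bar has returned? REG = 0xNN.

REG = 0x4a

prologue: push r4 -> mem[0xc8]=0x30, sp=0xc8
prologue: push r5 -> mem[0xc7]=0x4a, sp=0xc7
body[0] sub  r3, r4, r0 -> r3=0x85
body[1] sub  r4, r3, r4 -> r4=0x55
body[2] add  r4, r2, #58 -> r4=0xe5
body[3] mov  r3, r5 -> r3=0x4a
body[4] sub  r4, r1, #8 -> r4=0xec
body[5] add  r5, r0, #46 -> r5=0xd9
epilogue: pop r5=0x4a, sp=0xc8
epilogue: pop r4=0x30, sp=0xc9
r3 is caller-saved -> body value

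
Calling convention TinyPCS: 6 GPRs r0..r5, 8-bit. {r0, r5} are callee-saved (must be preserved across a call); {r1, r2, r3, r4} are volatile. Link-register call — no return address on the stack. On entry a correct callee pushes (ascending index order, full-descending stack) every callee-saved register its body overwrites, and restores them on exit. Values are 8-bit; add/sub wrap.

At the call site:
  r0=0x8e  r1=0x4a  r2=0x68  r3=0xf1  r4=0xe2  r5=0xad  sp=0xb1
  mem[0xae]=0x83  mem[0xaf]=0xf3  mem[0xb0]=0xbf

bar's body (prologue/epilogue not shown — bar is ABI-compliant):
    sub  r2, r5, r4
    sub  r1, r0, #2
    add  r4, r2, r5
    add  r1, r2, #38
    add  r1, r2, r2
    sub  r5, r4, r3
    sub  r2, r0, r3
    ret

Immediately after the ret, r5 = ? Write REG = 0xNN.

prologue: push r5 → mem[0xb0]=0xad, sp=0xb0
body[0] sub  r2, r5, r4 → r2=0xcb
body[1] sub  r1, r0, #2 → r1=0x8c
body[2] add  r4, r2, r5 → r4=0x78
body[3] add  r1, r2, #38 → r1=0xf1
body[4] add  r1, r2, r2 → r1=0x96
body[5] sub  r5, r4, r3 → r5=0x87
body[6] sub  r2, r0, r3 → r2=0x9d
epilogue: pop r5=0xad, sp=0xb1
r5 is callee-saved → restored

REG = 0xad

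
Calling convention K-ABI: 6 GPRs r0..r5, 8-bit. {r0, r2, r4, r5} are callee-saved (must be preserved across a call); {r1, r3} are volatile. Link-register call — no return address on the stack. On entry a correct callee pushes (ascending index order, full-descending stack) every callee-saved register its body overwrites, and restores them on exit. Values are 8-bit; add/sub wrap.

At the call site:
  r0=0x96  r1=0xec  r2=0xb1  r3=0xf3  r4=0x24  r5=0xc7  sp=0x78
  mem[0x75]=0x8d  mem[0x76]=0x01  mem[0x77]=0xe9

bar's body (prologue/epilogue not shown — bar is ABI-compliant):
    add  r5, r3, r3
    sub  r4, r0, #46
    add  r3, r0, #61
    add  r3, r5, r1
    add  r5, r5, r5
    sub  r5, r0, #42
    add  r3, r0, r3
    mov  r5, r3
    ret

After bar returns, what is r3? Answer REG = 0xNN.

prologue: push r4 → mem[0x77]=0x24, sp=0x77
prologue: push r5 → mem[0x76]=0xc7, sp=0x76
body[0] add  r5, r3, r3 → r5=0xe6
body[1] sub  r4, r0, #46 → r4=0x68
body[2] add  r3, r0, #61 → r3=0xd3
body[3] add  r3, r5, r1 → r3=0xd2
body[4] add  r5, r5, r5 → r5=0xcc
body[5] sub  r5, r0, #42 → r5=0x6c
body[6] add  r3, r0, r3 → r3=0x68
body[7] mov  r5, r3 → r5=0x68
epilogue: pop r5=0xc7, sp=0x77
epilogue: pop r4=0x24, sp=0x78
r3 is caller-saved → body value

REG = 0x68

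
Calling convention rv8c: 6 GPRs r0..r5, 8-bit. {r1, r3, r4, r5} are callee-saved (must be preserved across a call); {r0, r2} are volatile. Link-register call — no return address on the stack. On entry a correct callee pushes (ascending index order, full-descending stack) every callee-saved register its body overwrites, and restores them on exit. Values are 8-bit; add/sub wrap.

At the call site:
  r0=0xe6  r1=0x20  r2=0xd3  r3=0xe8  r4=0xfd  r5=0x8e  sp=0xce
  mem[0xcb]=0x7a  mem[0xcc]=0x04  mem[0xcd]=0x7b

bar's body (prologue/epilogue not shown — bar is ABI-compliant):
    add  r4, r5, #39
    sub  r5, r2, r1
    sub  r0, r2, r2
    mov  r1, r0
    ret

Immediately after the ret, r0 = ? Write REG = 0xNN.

prologue: push r1 → mem[0xcd]=0x20, sp=0xcd
prologue: push r4 → mem[0xcc]=0xfd, sp=0xcc
prologue: push r5 → mem[0xcb]=0x8e, sp=0xcb
body[0] add  r4, r5, #39 → r4=0xb5
body[1] sub  r5, r2, r1 → r5=0xb3
body[2] sub  r0, r2, r2 → r0=0x00
body[3] mov  r1, r0 → r1=0x00
epilogue: pop r5=0x8e, sp=0xcc
epilogue: pop r4=0xfd, sp=0xcd
epilogue: pop r1=0x20, sp=0xce
r0 is caller-saved → body value

REG = 0x00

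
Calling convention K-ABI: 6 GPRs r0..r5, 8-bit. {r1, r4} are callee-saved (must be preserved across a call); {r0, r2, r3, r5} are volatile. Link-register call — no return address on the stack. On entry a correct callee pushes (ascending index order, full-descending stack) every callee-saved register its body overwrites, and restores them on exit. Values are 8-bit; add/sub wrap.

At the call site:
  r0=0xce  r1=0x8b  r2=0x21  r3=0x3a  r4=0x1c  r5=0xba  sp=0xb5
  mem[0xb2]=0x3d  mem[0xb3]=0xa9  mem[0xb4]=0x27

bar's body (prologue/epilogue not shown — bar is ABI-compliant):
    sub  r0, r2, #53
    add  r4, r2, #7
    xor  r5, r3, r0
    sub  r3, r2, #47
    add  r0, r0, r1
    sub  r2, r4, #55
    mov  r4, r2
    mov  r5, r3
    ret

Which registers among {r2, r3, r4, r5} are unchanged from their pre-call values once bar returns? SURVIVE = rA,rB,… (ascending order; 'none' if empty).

prologue: push r4 → mem[0xb4]=0x1c, sp=0xb4
body[0] sub  r0, r2, #53 → r0=0xec
body[1] add  r4, r2, #7 → r4=0x28
body[2] xor  r5, r3, r0 → r5=0xd6
body[3] sub  r3, r2, #47 → r3=0xf2
body[4] add  r0, r0, r1 → r0=0x77
body[5] sub  r2, r4, #55 → r2=0xf1
body[6] mov  r4, r2 → r4=0xf1
body[7] mov  r5, r3 → r5=0xf2
epilogue: pop r4=0x1c, sp=0xb5
r2: caller-saved, written=True
r3: caller-saved, written=True
r4: callee-saved, written=True
r5: caller-saved, written=True

SURVIVE = r4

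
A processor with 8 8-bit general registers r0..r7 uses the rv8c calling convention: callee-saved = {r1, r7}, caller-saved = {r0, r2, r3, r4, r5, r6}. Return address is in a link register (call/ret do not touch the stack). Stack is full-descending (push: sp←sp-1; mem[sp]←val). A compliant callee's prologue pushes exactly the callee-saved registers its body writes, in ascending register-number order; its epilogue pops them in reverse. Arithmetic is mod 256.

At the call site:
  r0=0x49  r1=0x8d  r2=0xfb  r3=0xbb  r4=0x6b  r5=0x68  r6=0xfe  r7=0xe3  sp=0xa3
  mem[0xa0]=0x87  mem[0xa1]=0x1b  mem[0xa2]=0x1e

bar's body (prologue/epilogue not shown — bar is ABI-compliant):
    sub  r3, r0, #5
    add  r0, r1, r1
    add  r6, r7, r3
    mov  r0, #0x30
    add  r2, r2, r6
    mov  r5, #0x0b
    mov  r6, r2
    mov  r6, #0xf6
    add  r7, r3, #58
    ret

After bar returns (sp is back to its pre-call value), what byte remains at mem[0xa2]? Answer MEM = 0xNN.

MEM = 0xe3

prologue: push r7 → mem[0xa2]=0xe3, sp=0xa2
body[0] sub  r3, r0, #5 → r3=0x44
body[1] add  r0, r1, r1 → r0=0x1a
body[2] add  r6, r7, r3 → r6=0x27
body[3] mov  r0, #0x30 → r0=0x30
body[4] add  r2, r2, r6 → r2=0x22
body[5] mov  r5, #0x0b → r5=0x0b
body[6] mov  r6, r2 → r6=0x22
body[7] mov  r6, #0xf6 → r6=0xf6
body[8] add  r7, r3, #58 → r7=0x7e
epilogue: pop r7=0xe3, sp=0xa3
prologue pushed ['r7'] at ['0xa2']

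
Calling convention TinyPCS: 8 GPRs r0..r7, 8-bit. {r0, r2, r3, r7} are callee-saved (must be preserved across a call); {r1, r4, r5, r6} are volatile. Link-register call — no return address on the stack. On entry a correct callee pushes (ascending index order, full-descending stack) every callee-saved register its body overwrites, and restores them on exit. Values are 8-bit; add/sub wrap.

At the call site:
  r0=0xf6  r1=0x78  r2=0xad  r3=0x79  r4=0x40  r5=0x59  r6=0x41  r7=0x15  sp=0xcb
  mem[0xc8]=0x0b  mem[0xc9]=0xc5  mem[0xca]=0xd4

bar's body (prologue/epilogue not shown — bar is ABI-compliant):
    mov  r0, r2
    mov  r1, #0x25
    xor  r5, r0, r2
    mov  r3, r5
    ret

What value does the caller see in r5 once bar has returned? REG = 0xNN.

REG = 0x00

prologue: push r0 -> mem[0xca]=0xf6, sp=0xca
prologue: push r3 -> mem[0xc9]=0x79, sp=0xc9
body[0] mov  r0, r2 -> r0=0xad
body[1] mov  r1, #0x25 -> r1=0x25
body[2] xor  r5, r0, r2 -> r5=0x00
body[3] mov  r3, r5 -> r3=0x00
epilogue: pop r3=0x79, sp=0xca
epilogue: pop r0=0xf6, sp=0xcb
r5 is caller-saved -> body value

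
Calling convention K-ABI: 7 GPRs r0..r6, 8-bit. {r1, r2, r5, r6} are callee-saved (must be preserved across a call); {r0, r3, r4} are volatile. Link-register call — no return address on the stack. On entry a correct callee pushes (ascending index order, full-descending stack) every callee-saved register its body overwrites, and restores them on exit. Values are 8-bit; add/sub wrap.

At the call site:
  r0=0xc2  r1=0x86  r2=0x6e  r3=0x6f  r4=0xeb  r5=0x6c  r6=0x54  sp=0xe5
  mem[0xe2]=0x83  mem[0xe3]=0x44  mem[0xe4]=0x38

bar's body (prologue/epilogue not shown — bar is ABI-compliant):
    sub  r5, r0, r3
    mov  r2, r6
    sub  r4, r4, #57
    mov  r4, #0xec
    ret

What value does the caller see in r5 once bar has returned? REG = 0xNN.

prologue: push r2 -> mem[0xe4]=0x6e, sp=0xe4
prologue: push r5 -> mem[0xe3]=0x6c, sp=0xe3
body[0] sub  r5, r0, r3 -> r5=0x53
body[1] mov  r2, r6 -> r2=0x54
body[2] sub  r4, r4, #57 -> r4=0xb2
body[3] mov  r4, #0xec -> r4=0xec
epilogue: pop r5=0x6c, sp=0xe4
epilogue: pop r2=0x6e, sp=0xe5
r5 is callee-saved -> restored

REG = 0x6c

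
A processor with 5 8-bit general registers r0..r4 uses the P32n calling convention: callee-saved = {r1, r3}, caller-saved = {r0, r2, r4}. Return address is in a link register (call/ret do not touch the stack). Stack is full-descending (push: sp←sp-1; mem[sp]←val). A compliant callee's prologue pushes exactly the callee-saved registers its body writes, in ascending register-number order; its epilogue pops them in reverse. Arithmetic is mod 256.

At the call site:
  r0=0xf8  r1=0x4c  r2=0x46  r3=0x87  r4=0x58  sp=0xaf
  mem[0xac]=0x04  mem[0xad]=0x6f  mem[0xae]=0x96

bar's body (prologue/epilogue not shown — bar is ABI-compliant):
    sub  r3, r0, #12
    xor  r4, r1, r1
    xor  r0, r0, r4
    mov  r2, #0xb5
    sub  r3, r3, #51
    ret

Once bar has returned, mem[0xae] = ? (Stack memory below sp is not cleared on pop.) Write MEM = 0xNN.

MEM = 0x87

prologue: push r3 -> mem[0xae]=0x87, sp=0xae
body[0] sub  r3, r0, #12 -> r3=0xec
body[1] xor  r4, r1, r1 -> r4=0x00
body[2] xor  r0, r0, r4 -> r0=0xf8
body[3] mov  r2, #0xb5 -> r2=0xb5
body[4] sub  r3, r3, #51 -> r3=0xb9
epilogue: pop r3=0x87, sp=0xaf
prologue pushed ['r3'] at ['0xae']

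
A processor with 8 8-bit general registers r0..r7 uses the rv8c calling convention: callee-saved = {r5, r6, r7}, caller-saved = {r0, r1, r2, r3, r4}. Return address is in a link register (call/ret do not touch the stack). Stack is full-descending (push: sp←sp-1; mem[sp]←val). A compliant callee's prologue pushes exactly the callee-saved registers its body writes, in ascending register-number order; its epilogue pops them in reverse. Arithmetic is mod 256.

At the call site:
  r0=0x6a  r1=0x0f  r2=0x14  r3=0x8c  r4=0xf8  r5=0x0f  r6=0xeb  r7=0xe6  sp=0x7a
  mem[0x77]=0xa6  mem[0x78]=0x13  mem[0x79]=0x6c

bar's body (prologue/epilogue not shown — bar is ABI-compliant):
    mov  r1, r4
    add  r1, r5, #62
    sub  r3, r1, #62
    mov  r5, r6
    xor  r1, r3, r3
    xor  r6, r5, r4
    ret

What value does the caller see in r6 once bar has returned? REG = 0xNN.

prologue: push r5 -> mem[0x79]=0x0f, sp=0x79
prologue: push r6 -> mem[0x78]=0xeb, sp=0x78
body[0] mov  r1, r4 -> r1=0xf8
body[1] add  r1, r5, #62 -> r1=0x4d
body[2] sub  r3, r1, #62 -> r3=0x0f
body[3] mov  r5, r6 -> r5=0xeb
body[4] xor  r1, r3, r3 -> r1=0x00
body[5] xor  r6, r5, r4 -> r6=0x13
epilogue: pop r6=0xeb, sp=0x79
epilogue: pop r5=0x0f, sp=0x7a
r6 is callee-saved -> restored

REG = 0xeb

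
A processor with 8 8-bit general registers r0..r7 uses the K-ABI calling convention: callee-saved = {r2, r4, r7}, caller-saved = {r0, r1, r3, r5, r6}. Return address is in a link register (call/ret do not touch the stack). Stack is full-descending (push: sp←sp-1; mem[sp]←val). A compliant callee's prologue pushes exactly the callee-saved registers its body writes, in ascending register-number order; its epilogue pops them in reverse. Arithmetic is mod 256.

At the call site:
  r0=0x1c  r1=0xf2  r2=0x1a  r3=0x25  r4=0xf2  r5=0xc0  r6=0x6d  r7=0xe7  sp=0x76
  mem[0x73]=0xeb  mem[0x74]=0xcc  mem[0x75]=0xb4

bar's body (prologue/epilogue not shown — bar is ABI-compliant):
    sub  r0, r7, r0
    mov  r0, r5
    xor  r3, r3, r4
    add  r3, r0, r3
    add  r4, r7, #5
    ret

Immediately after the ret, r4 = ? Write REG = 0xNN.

prologue: push r4 -> mem[0x75]=0xf2, sp=0x75
body[0] sub  r0, r7, r0 -> r0=0xcb
body[1] mov  r0, r5 -> r0=0xc0
body[2] xor  r3, r3, r4 -> r3=0xd7
body[3] add  r3, r0, r3 -> r3=0x97
body[4] add  r4, r7, #5 -> r4=0xec
epilogue: pop r4=0xf2, sp=0x76
r4 is callee-saved -> restored

REG = 0xf2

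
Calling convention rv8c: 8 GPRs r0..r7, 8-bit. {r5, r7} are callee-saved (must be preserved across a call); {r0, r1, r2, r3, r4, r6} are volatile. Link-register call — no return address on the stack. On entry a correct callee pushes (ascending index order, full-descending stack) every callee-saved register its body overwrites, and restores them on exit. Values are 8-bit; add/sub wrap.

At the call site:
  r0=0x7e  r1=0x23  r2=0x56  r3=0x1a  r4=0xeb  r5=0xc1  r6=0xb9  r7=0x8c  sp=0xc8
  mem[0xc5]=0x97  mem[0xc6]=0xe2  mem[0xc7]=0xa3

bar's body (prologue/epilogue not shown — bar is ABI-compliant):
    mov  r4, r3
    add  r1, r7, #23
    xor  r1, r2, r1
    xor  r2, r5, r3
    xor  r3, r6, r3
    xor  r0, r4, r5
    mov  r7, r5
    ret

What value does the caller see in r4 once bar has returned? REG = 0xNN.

REG = 0x1a

prologue: push r7 → mem[0xc7]=0x8c, sp=0xc7
body[0] mov  r4, r3 → r4=0x1a
body[1] add  r1, r7, #23 → r1=0xa3
body[2] xor  r1, r2, r1 → r1=0xf5
body[3] xor  r2, r5, r3 → r2=0xdb
body[4] xor  r3, r6, r3 → r3=0xa3
body[5] xor  r0, r4, r5 → r0=0xdb
body[6] mov  r7, r5 → r7=0xc1
epilogue: pop r7=0x8c, sp=0xc8
r4 is caller-saved → body value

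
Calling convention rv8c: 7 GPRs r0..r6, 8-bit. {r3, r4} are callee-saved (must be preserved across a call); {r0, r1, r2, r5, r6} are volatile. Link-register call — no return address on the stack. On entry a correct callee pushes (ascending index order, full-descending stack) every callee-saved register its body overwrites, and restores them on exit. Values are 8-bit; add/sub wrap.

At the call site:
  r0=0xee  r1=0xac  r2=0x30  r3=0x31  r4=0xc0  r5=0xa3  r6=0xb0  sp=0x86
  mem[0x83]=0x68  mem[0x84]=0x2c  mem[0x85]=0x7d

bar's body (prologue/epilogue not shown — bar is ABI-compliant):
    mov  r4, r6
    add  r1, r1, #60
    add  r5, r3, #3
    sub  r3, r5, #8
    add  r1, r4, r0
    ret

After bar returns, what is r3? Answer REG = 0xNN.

REG = 0x31

prologue: push r3 → mem[0x85]=0x31, sp=0x85
prologue: push r4 → mem[0x84]=0xc0, sp=0x84
body[0] mov  r4, r6 → r4=0xb0
body[1] add  r1, r1, #60 → r1=0xe8
body[2] add  r5, r3, #3 → r5=0x34
body[3] sub  r3, r5, #8 → r3=0x2c
body[4] add  r1, r4, r0 → r1=0x9e
epilogue: pop r4=0xc0, sp=0x85
epilogue: pop r3=0x31, sp=0x86
r3 is callee-saved → restored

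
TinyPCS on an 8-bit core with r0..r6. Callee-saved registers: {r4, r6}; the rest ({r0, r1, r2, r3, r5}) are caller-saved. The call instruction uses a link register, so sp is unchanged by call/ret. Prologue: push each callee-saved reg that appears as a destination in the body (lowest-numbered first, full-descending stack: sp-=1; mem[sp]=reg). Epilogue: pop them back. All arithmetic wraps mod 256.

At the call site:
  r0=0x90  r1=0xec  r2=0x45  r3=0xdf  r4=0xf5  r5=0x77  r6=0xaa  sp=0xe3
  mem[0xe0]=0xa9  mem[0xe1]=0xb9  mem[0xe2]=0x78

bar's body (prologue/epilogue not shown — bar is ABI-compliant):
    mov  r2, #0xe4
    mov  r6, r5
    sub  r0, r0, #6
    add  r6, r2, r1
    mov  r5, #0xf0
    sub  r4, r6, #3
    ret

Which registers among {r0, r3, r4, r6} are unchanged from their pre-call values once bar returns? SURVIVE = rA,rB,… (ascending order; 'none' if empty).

prologue: push r4 -> mem[0xe2]=0xf5, sp=0xe2
prologue: push r6 -> mem[0xe1]=0xaa, sp=0xe1
body[0] mov  r2, #0xe4 -> r2=0xe4
body[1] mov  r6, r5 -> r6=0x77
body[2] sub  r0, r0, #6 -> r0=0x8a
body[3] add  r6, r2, r1 -> r6=0xd0
body[4] mov  r5, #0xf0 -> r5=0xf0
body[5] sub  r4, r6, #3 -> r4=0xcd
epilogue: pop r6=0xaa, sp=0xe2
epilogue: pop r4=0xf5, sp=0xe3
r0: caller-saved, written=True
r3: caller-saved, written=False
r4: callee-saved, written=True
r6: callee-saved, written=True

SURVIVE = r3,r4,r6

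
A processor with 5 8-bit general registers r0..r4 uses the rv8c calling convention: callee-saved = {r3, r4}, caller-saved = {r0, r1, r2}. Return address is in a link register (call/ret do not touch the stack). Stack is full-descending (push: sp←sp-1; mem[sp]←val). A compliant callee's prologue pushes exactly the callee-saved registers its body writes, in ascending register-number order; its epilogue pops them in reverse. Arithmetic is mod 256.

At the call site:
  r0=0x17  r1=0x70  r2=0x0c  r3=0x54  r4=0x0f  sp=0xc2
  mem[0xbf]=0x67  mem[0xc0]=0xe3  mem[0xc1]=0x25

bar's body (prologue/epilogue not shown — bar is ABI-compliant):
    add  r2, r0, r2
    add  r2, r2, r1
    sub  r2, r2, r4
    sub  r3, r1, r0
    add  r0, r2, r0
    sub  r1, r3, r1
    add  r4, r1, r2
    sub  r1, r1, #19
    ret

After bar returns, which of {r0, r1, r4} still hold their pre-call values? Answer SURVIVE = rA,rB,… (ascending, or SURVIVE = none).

prologue: push r3 → mem[0xc1]=0x54, sp=0xc1
prologue: push r4 → mem[0xc0]=0x0f, sp=0xc0
body[0] add  r2, r0, r2 → r2=0x23
body[1] add  r2, r2, r1 → r2=0x93
body[2] sub  r2, r2, r4 → r2=0x84
body[3] sub  r3, r1, r0 → r3=0x59
body[4] add  r0, r2, r0 → r0=0x9b
body[5] sub  r1, r3, r1 → r1=0xe9
body[6] add  r4, r1, r2 → r4=0x6d
body[7] sub  r1, r1, #19 → r1=0xd6
epilogue: pop r4=0x0f, sp=0xc1
epilogue: pop r3=0x54, sp=0xc2
r0: caller-saved, written=True
r1: caller-saved, written=True
r4: callee-saved, written=True

SURVIVE = r4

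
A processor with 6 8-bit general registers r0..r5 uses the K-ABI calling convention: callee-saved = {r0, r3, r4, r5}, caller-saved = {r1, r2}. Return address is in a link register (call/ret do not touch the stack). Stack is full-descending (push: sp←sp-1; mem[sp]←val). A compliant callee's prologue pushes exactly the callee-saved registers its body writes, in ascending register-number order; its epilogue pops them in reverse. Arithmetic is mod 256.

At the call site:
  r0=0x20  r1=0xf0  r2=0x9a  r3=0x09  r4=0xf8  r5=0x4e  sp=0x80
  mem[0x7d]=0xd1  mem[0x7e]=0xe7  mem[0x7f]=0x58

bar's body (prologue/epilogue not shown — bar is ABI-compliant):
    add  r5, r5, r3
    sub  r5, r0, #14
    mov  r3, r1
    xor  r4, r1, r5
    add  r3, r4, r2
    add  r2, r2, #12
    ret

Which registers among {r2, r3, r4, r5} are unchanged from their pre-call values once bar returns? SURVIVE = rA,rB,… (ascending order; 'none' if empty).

SURVIVE = r3,r4,r5

prologue: push r3 → mem[0x7f]=0x09, sp=0x7f
prologue: push r4 → mem[0x7e]=0xf8, sp=0x7e
prologue: push r5 → mem[0x7d]=0x4e, sp=0x7d
body[0] add  r5, r5, r3 → r5=0x57
body[1] sub  r5, r0, #14 → r5=0x12
body[2] mov  r3, r1 → r3=0xf0
body[3] xor  r4, r1, r5 → r4=0xe2
body[4] add  r3, r4, r2 → r3=0x7c
body[5] add  r2, r2, #12 → r2=0xa6
epilogue: pop r5=0x4e, sp=0x7e
epilogue: pop r4=0xf8, sp=0x7f
epilogue: pop r3=0x09, sp=0x80
r2: caller-saved, written=True
r3: callee-saved, written=True
r4: callee-saved, written=True
r5: callee-saved, written=True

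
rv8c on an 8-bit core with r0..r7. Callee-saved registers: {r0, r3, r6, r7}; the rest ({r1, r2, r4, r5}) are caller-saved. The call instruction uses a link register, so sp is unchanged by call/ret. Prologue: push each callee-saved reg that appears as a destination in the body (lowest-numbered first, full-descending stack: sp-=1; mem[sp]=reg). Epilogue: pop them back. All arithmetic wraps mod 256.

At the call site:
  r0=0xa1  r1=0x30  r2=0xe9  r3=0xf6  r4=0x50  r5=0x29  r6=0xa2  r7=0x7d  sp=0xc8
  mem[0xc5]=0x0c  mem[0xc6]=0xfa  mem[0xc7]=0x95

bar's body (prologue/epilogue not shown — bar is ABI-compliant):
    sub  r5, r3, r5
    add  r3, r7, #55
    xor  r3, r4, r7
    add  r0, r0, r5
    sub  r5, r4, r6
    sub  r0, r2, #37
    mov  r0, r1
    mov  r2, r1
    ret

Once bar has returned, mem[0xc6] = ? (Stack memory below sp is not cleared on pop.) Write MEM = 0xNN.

MEM = 0xf6

prologue: push r0 → mem[0xc7]=0xa1, sp=0xc7
prologue: push r3 → mem[0xc6]=0xf6, sp=0xc6
body[0] sub  r5, r3, r5 → r5=0xcd
body[1] add  r3, r7, #55 → r3=0xb4
body[2] xor  r3, r4, r7 → r3=0x2d
body[3] add  r0, r0, r5 → r0=0x6e
body[4] sub  r5, r4, r6 → r5=0xae
body[5] sub  r0, r2, #37 → r0=0xc4
body[6] mov  r0, r1 → r0=0x30
body[7] mov  r2, r1 → r2=0x30
epilogue: pop r3=0xf6, sp=0xc7
epilogue: pop r0=0xa1, sp=0xc8
prologue pushed ['r0', 'r3'] at ['0xc7', '0xc6']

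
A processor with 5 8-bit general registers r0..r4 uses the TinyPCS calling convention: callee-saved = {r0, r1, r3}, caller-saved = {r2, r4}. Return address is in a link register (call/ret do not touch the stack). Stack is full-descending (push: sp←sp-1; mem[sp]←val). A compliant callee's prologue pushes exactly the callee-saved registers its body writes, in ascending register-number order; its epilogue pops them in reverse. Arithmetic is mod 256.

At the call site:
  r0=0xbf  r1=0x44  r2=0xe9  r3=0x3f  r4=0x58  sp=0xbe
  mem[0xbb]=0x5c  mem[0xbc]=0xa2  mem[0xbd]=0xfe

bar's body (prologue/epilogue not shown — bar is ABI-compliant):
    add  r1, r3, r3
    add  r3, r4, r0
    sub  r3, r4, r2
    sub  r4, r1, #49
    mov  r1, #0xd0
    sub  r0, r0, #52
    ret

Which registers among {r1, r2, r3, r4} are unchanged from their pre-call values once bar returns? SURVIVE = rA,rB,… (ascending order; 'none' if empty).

prologue: push r0 -> mem[0xbd]=0xbf, sp=0xbd
prologue: push r1 -> mem[0xbc]=0x44, sp=0xbc
prologue: push r3 -> mem[0xbb]=0x3f, sp=0xbb
body[0] add  r1, r3, r3 -> r1=0x7e
body[1] add  r3, r4, r0 -> r3=0x17
body[2] sub  r3, r4, r2 -> r3=0x6f
body[3] sub  r4, r1, #49 -> r4=0x4d
body[4] mov  r1, #0xd0 -> r1=0xd0
body[5] sub  r0, r0, #52 -> r0=0x8b
epilogue: pop r3=0x3f, sp=0xbc
epilogue: pop r1=0x44, sp=0xbd
epilogue: pop r0=0xbf, sp=0xbe
r1: callee-saved, written=True
r2: caller-saved, written=False
r3: callee-saved, written=True
r4: caller-saved, written=True

SURVIVE = r1,r2,r3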